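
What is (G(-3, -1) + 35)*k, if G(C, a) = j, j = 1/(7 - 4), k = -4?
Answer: -424/3 ≈ -141.33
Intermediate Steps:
j = 1/3 ≈ 0.33333
G(C, a) = 1/3
(G(-3, -1) + 35)*k = (1/3 + 35)*(-4) = (106/3)*(-4) = -424/3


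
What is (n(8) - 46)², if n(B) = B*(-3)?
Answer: 4900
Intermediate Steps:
n(B) = -3*B
(n(8) - 46)² = (-3*8 - 46)² = (-24 - 46)² = (-70)² = 4900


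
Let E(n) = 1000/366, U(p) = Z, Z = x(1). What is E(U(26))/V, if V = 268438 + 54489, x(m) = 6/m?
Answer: 500/59095641 ≈ 8.4609e-6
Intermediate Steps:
Z = 6 (Z = 6/1 = 6*1 = 6)
U(p) = 6
E(n) = 500/183 (E(n) = 1000*(1/366) = 500/183)
V = 322927
E(U(26))/V = (500/183)/322927 = (500/183)*(1/322927) = 500/59095641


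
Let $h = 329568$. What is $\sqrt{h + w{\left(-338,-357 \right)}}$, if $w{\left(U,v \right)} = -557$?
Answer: $\sqrt{329011} \approx 573.59$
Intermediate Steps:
$\sqrt{h + w{\left(-338,-357 \right)}} = \sqrt{329568 - 557} = \sqrt{329011}$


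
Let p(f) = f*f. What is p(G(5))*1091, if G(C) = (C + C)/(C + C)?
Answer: 1091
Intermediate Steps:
G(C) = 1 (G(C) = (2*C)/((2*C)) = (2*C)*(1/(2*C)) = 1)
p(f) = f**2
p(G(5))*1091 = 1**2*1091 = 1*1091 = 1091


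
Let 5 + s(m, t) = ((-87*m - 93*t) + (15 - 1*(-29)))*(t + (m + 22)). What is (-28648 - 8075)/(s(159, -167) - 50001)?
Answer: 36723/25618 ≈ 1.4335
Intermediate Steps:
s(m, t) = -5 + (22 + m + t)*(44 - 93*t - 87*m) (s(m, t) = -5 + ((-87*m - 93*t) + (15 - 1*(-29)))*(t + (m + 22)) = -5 + ((-93*t - 87*m) + (15 + 29))*(t + (22 + m)) = -5 + ((-93*t - 87*m) + 44)*(22 + m + t) = -5 + (44 - 93*t - 87*m)*(22 + m + t) = -5 + (22 + m + t)*(44 - 93*t - 87*m))
(-28648 - 8075)/(s(159, -167) - 50001) = (-28648 - 8075)/((963 - 2002*(-167) - 1870*159 - 93*(-167)**2 - 87*159**2 - 180*159*(-167)) - 50001) = -36723/((963 + 334334 - 297330 - 93*27889 - 87*25281 + 4779540) - 50001) = -36723/((963 + 334334 - 297330 - 2593677 - 2199447 + 4779540) - 50001) = -36723/(24383 - 50001) = -36723/(-25618) = -36723*(-1/25618) = 36723/25618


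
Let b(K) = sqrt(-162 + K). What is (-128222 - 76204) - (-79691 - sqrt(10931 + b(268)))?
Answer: -124735 + sqrt(10931 + sqrt(106)) ≈ -1.2463e+5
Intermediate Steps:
(-128222 - 76204) - (-79691 - sqrt(10931 + b(268))) = (-128222 - 76204) - (-79691 - sqrt(10931 + sqrt(-162 + 268))) = -204426 - (-79691 - sqrt(10931 + sqrt(106))) = -204426 + (79691 + sqrt(10931 + sqrt(106))) = -124735 + sqrt(10931 + sqrt(106))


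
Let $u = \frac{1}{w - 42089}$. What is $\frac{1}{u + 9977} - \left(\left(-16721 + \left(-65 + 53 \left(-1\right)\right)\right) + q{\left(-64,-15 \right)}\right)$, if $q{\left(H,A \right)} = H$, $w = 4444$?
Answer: $\frac{6348499161737}{375584164} \approx 16903.0$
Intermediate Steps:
$u = - \frac{1}{37645}$ ($u = \frac{1}{4444 - 42089} = \frac{1}{-37645} = - \frac{1}{37645} \approx -2.6564 \cdot 10^{-5}$)
$\frac{1}{u + 9977} - \left(\left(-16721 + \left(-65 + 53 \left(-1\right)\right)\right) + q{\left(-64,-15 \right)}\right) = \frac{1}{- \frac{1}{37645} + 9977} - \left(\left(-16721 + \left(-65 + 53 \left(-1\right)\right)\right) - 64\right) = \frac{1}{\frac{375584164}{37645}} - \left(\left(-16721 - 118\right) - 64\right) = \frac{37645}{375584164} - \left(\left(-16721 - 118\right) - 64\right) = \frac{37645}{375584164} - \left(-16839 - 64\right) = \frac{37645}{375584164} - -16903 = \frac{37645}{375584164} + 16903 = \frac{6348499161737}{375584164}$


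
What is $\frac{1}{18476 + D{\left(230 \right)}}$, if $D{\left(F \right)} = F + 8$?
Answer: $\frac{1}{18714} \approx 5.3436 \cdot 10^{-5}$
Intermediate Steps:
$D{\left(F \right)} = 8 + F$
$\frac{1}{18476 + D{\left(230 \right)}} = \frac{1}{18476 + \left(8 + 230\right)} = \frac{1}{18476 + 238} = \frac{1}{18714}$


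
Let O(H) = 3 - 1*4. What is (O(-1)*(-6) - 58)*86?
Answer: -4472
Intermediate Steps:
O(H) = -1 (O(H) = 3 - 4 = -1)
(O(-1)*(-6) - 58)*86 = (-1*(-6) - 58)*86 = (6 - 58)*86 = -52*86 = -4472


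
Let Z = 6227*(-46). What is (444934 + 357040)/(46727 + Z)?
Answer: -801974/239715 ≈ -3.3455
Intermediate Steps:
Z = -286442
(444934 + 357040)/(46727 + Z) = (444934 + 357040)/(46727 - 286442) = 801974/(-239715) = 801974*(-1/239715) = -801974/239715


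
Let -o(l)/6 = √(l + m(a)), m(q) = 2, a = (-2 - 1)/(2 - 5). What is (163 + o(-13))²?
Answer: 26173 - 1956*I*√11 ≈ 26173.0 - 6487.3*I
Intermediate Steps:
a = 1 (a = -3/(-3) = -3*(-⅓) = 1)
o(l) = -6*√(2 + l) (o(l) = -6*√(l + 2) = -6*√(2 + l))
(163 + o(-13))² = (163 - 6*√(2 - 13))² = (163 - 6*I*√11)²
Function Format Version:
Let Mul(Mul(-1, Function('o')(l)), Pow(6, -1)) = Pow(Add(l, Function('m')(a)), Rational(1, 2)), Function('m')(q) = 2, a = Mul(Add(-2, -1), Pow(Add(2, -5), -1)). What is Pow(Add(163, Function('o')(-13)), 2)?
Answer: Add(26173, Mul(-1956, I, Pow(11, Rational(1, 2)))) ≈ Add(26173., Mul(-6487.3, I))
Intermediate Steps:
a = 1 (a = Mul(-3, Pow(-3, -1)) = Mul(-3, Rational(-1, 3)) = 1)
Function('o')(l) = Mul(-6, Pow(Add(2, l), Rational(1, 2))) (Function('o')(l) = Mul(-6, Pow(Add(l, 2), Rational(1, 2))) = Mul(-6, Pow(Add(2, l), Rational(1, 2))))
Pow(Add(163, Function('o')(-13)), 2) = Pow(Add(163, Mul(-6, Pow(Add(2, -13), Rational(1, 2)))), 2) = Pow(Add(163, Mul(-6, Pow(-11, Rational(1, 2)))), 2) = Pow(Add(163, Mul(-6, Mul(I, Pow(11, Rational(1, 2))))), 2) = Pow(Add(163, Mul(-6, I, Pow(11, Rational(1, 2)))), 2)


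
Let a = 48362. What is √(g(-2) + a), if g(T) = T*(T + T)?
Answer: √48370 ≈ 219.93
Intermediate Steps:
g(T) = 2*T² (g(T) = T*(2*T) = 2*T²)
√(g(-2) + a) = √(2*(-2)² + 48362) = √(2*4 + 48362) = √(8 + 48362) = √48370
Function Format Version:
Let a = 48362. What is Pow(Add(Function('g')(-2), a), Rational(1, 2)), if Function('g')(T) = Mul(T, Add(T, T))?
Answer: Pow(48370, Rational(1, 2)) ≈ 219.93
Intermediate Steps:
Function('g')(T) = Mul(2, Pow(T, 2)) (Function('g')(T) = Mul(T, Mul(2, T)) = Mul(2, Pow(T, 2)))
Pow(Add(Function('g')(-2), a), Rational(1, 2)) = Pow(Add(Mul(2, Pow(-2, 2)), 48362), Rational(1, 2)) = Pow(Add(Mul(2, 4), 48362), Rational(1, 2)) = Pow(Add(8, 48362), Rational(1, 2)) = Pow(48370, Rational(1, 2))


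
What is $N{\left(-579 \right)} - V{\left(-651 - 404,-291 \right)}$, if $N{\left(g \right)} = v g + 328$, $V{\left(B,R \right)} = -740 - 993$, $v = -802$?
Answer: $466419$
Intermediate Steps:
$V{\left(B,R \right)} = -1733$ ($V{\left(B,R \right)} = -740 - 993 = -1733$)
$N{\left(g \right)} = 328 - 802 g$ ($N{\left(g \right)} = - 802 g + 328 = 328 - 802 g$)
$N{\left(-579 \right)} - V{\left(-651 - 404,-291 \right)} = \left(328 - -464358\right) - -1733 = \left(328 + 464358\right) + 1733 = 464686 + 1733 = 466419$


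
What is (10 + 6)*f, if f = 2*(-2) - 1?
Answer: -80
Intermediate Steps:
f = -5 (f = -4 - 1 = -5)
(10 + 6)*f = (10 + 6)*(-5) = 16*(-5) = -80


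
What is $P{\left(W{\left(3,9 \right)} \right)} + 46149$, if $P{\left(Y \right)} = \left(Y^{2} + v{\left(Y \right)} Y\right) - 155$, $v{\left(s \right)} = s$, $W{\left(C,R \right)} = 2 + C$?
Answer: $46044$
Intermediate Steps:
$P{\left(Y \right)} = -155 + 2 Y^{2}$ ($P{\left(Y \right)} = \left(Y^{2} + Y Y\right) - 155 = \left(Y^{2} + Y^{2}\right) - 155 = 2 Y^{2} - 155 = -155 + 2 Y^{2}$)
$P{\left(W{\left(3,9 \right)} \right)} + 46149 = \left(-155 + 2 \left(2 + 3\right)^{2}\right) + 46149 = \left(-155 + 2 \cdot 5^{2}\right) + 46149 = \left(-155 + 2 \cdot 25\right) + 46149 = \left(-155 + 50\right) + 46149 = -105 + 46149 = 46044$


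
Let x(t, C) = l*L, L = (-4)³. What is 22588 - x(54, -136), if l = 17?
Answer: 23676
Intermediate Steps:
L = -64
x(t, C) = -1088 (x(t, C) = 17*(-64) = -1088)
22588 - x(54, -136) = 22588 - 1*(-1088) = 22588 + 1088 = 23676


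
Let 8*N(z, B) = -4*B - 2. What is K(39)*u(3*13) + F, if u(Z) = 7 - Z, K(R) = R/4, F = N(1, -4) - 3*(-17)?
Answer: -1037/4 ≈ -259.25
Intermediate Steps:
N(z, B) = -¼ - B/2 (N(z, B) = (-4*B - 2)/8 = (-2 - 4*B)/8 = -¼ - B/2)
F = 211/4 (F = (-¼ - ½*(-4)) - 3*(-17) = (-¼ + 2) + 51 = 7/4 + 51 = 211/4 ≈ 52.750)
K(R) = R/4 (K(R) = R*(¼) = R/4)
K(39)*u(3*13) + F = ((¼)*39)*(7 - 3*13) + 211/4 = 39*(7 - 1*39)/4 + 211/4 = 39*(7 - 39)/4 + 211/4 = (39/4)*(-32) + 211/4 = -312 + 211/4 = -1037/4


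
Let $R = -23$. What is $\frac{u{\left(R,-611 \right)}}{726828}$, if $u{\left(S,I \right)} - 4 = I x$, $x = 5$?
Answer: $- \frac{1017}{242276} \approx -0.0041977$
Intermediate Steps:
$u{\left(S,I \right)} = 4 + 5 I$ ($u{\left(S,I \right)} = 4 + I 5 = 4 + 5 I$)
$\frac{u{\left(R,-611 \right)}}{726828} = \frac{4 + 5 \left(-611\right)}{726828} = \left(4 - 3055\right) \frac{1}{726828} = \left(-3051\right) \frac{1}{726828} = - \frac{1017}{242276}$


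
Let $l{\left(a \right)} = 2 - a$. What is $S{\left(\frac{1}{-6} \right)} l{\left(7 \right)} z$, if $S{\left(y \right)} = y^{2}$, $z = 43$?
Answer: $- \frac{215}{36} \approx -5.9722$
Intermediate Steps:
$S{\left(\frac{1}{-6} \right)} l{\left(7 \right)} z = \left(\frac{1}{-6}\right)^{2} \left(2 - 7\right) 43 = \left(- \frac{1}{6}\right)^{2} \left(2 - 7\right) 43 = \frac{1}{36} \left(-5\right) 43 = \left(- \frac{5}{36}\right) 43 = - \frac{215}{36}$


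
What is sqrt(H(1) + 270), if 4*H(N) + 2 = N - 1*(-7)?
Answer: sqrt(1086)/2 ≈ 16.477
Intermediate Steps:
H(N) = 5/4 + N/4 (H(N) = -1/2 + (N - 1*(-7))/4 = -1/2 + (N + 7)/4 = -1/2 + (7 + N)/4 = -1/2 + (7/4 + N/4) = 5/4 + N/4)
sqrt(H(1) + 270) = sqrt((5/4 + (1/4)*1) + 270) = sqrt((5/4 + 1/4) + 270) = sqrt(3/2 + 270) = sqrt(543/2) = sqrt(1086)/2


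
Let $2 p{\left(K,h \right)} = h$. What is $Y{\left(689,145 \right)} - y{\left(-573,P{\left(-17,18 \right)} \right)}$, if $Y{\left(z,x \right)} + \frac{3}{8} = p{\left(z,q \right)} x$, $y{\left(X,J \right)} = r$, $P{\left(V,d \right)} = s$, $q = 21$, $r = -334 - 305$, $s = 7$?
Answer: $\frac{17289}{8} \approx 2161.1$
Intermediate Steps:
$r = -639$ ($r = -334 - 305 = -639$)
$P{\left(V,d \right)} = 7$
$y{\left(X,J \right)} = -639$
$p{\left(K,h \right)} = \frac{h}{2}$
$Y{\left(z,x \right)} = - \frac{3}{8} + \frac{21 x}{2}$ ($Y{\left(z,x \right)} = - \frac{3}{8} + \frac{1}{2} \cdot 21 x = - \frac{3}{8} + \frac{21 x}{2}$)
$Y{\left(689,145 \right)} - y{\left(-573,P{\left(-17,18 \right)} \right)} = \left(- \frac{3}{8} + \frac{21}{2} \cdot 145\right) - -639 = \left(- \frac{3}{8} + \frac{3045}{2}\right) + 639 = \frac{12177}{8} + 639 = \frac{17289}{8}$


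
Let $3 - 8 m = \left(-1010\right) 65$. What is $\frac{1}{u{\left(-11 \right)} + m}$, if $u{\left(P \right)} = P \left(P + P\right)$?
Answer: $\frac{8}{67589} \approx 0.00011836$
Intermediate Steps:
$m = \frac{65653}{8}$ ($m = \frac{3}{8} - \frac{\left(-1010\right) 65}{8} = \frac{3}{8} - - \frac{32825}{4} = \frac{3}{8} + \frac{32825}{4} = \frac{65653}{8} \approx 8206.6$)
$u{\left(P \right)} = 2 P^{2}$ ($u{\left(P \right)} = P 2 P = 2 P^{2}$)
$\frac{1}{u{\left(-11 \right)} + m} = \frac{1}{2 \left(-11\right)^{2} + \frac{65653}{8}} = \frac{1}{2 \cdot 121 + \frac{65653}{8}} = \frac{1}{242 + \frac{65653}{8}} = \frac{1}{\frac{67589}{8}} = \frac{8}{67589}$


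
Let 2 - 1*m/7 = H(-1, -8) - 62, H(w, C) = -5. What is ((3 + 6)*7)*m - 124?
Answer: 30305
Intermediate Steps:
m = 483 (m = 14 - 7*(-5 - 62) = 14 - 7*(-67) = 14 + 469 = 483)
((3 + 6)*7)*m - 124 = ((3 + 6)*7)*483 - 124 = (9*7)*483 - 124 = 63*483 - 124 = 30429 - 124 = 30305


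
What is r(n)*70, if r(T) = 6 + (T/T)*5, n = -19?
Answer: 770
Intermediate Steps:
r(T) = 11 (r(T) = 6 + 1*5 = 6 + 5 = 11)
r(n)*70 = 11*70 = 770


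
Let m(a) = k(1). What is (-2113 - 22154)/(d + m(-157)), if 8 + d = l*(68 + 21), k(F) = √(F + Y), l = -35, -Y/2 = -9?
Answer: 75785841/9753110 + 24267*√19/9753110 ≈ 7.7813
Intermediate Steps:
Y = 18 (Y = -2*(-9) = 18)
k(F) = √(18 + F) (k(F) = √(F + 18) = √(18 + F))
m(a) = √19 (m(a) = √(18 + 1) = √19)
d = -3123 (d = -8 - 35*(68 + 21) = -8 - 35*89 = -8 - 3115 = -3123)
(-2113 - 22154)/(d + m(-157)) = (-2113 - 22154)/(-3123 + √19) = -24267/(-3123 + √19)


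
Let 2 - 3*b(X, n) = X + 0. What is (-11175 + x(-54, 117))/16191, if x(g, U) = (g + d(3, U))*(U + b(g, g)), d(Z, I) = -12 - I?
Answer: -36002/16191 ≈ -2.2236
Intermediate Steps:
b(X, n) = 2/3 - X/3 (b(X, n) = 2/3 - (X + 0)/3 = 2/3 - X/3)
x(g, U) = (-12 + g - U)*(2/3 + U - g/3) (x(g, U) = (g + (-12 - U))*(U + (2/3 - g/3)) = (-12 + g - U)*(2/3 + U - g/3))
(-11175 + x(-54, 117))/16191 = (-11175 + (-8 - 1*117**2 - 38/3*117 - 1/3*(-54)**2 + (14/3)*(-54) + (4/3)*117*(-54)))/16191 = (-11175 + (-8 - 1*13689 - 1482 - 1/3*2916 - 252 - 8424))*(1/16191) = (-11175 + (-8 - 13689 - 1482 - 972 - 252 - 8424))*(1/16191) = (-11175 - 24827)*(1/16191) = -36002*1/16191 = -36002/16191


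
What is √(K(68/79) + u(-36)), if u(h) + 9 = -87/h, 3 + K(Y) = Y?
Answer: I*√1959753/474 ≈ 2.9534*I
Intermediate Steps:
K(Y) = -3 + Y
u(h) = -9 - 87/h
√(K(68/79) + u(-36)) = √((-3 + 68/79) + (-9 - 87/(-36))) = √((-3 + 68*(1/79)) + (-9 - 87*(-1/36))) = √((-3 + 68/79) + (-9 + 29/12)) = √(-169/79 - 79/12) = √(-8269/948) = I*√1959753/474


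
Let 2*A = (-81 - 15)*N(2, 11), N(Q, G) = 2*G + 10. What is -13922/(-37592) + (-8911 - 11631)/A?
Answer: 49599941/3608832 ≈ 13.744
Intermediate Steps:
N(Q, G) = 10 + 2*G
A = -1536 (A = ((-81 - 15)*(10 + 2*11))/2 = (-96*(10 + 22))/2 = (-96*32)/2 = (½)*(-3072) = -1536)
-13922/(-37592) + (-8911 - 11631)/A = -13922/(-37592) + (-8911 - 11631)/(-1536) = -13922*(-1/37592) - 20542*(-1/1536) = 6961/18796 + 10271/768 = 49599941/3608832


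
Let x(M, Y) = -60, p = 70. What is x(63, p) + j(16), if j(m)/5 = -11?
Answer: -115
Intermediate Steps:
j(m) = -55 (j(m) = 5*(-11) = -55)
x(63, p) + j(16) = -60 - 55 = -115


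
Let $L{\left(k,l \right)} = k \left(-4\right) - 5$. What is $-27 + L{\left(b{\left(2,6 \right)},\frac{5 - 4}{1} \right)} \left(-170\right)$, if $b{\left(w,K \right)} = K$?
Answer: $4903$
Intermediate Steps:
$L{\left(k,l \right)} = -5 - 4 k$ ($L{\left(k,l \right)} = - 4 k - 5 = -5 - 4 k$)
$-27 + L{\left(b{\left(2,6 \right)},\frac{5 - 4}{1} \right)} \left(-170\right) = -27 + \left(-5 - 24\right) \left(-170\right) = -27 - -4930 = -27 + 4930 = 4903$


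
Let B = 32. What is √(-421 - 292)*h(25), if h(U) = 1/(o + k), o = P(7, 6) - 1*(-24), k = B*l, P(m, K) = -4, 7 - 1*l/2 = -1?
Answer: I*√713/532 ≈ 0.050192*I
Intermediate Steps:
l = 16 (l = 14 - 2*(-1) = 14 + 2 = 16)
k = 512 (k = 32*16 = 512)
o = 20 (o = -4 - 1*(-24) = -4 + 24 = 20)
h(U) = 1/532 (h(U) = 1/(20 + 512) = 1/532)
√(-421 - 292)*h(25) = √(-421 - 292)*(1/532) = √(-713)*(1/532) = (I*√713)*(1/532) = I*√713/532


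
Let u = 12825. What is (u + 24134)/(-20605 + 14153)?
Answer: -36959/6452 ≈ -5.7283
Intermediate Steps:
(u + 24134)/(-20605 + 14153) = (12825 + 24134)/(-20605 + 14153) = 36959/(-6452) = 36959*(-1/6452) = -36959/6452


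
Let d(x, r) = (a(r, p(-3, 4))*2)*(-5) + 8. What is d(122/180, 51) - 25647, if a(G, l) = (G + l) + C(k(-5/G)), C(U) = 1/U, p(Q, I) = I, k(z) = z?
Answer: -26087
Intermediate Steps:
C(U) = 1/U
a(G, l) = l + 4*G/5 (a(G, l) = (G + l) + 1/(-5/G) = (G + l) - G/5 = l + 4*G/5)
d(x, r) = -32 - 8*r (d(x, r) = ((4 + 4*r/5)*2)*(-5) + 8 = (8 + 8*r/5)*(-5) + 8 = (-40 - 8*r) + 8 = -32 - 8*r)
d(122/180, 51) - 25647 = (-32 - 8*51) - 25647 = (-32 - 408) - 25647 = -440 - 25647 = -26087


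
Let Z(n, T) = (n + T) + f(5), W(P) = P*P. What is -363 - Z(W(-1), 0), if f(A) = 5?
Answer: -369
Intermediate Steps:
W(P) = P**2
Z(n, T) = 5 + T + n (Z(n, T) = (n + T) + 5 = (T + n) + 5 = 5 + T + n)
-363 - Z(W(-1), 0) = -363 - (5 + 0 + (-1)**2) = -363 - (5 + 0 + 1) = -363 - 1*6 = -363 - 6 = -369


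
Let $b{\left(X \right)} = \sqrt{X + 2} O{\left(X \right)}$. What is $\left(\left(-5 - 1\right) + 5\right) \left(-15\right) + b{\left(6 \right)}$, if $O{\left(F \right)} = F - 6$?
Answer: $15$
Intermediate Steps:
$O{\left(F \right)} = -6 + F$ ($O{\left(F \right)} = F - 6 = -6 + F$)
$b{\left(X \right)} = \sqrt{2 + X} \left(-6 + X\right)$ ($b{\left(X \right)} = \sqrt{X + 2} \left(-6 + X\right) = \sqrt{2 + X} \left(-6 + X\right)$)
$\left(\left(-5 - 1\right) + 5\right) \left(-15\right) + b{\left(6 \right)} = \left(\left(-5 - 1\right) + 5\right) \left(-15\right) + \sqrt{2 + 6} \left(-6 + 6\right) = \left(-6 + 5\right) \left(-15\right) + \sqrt{8} \cdot 0 = \left(-1\right) \left(-15\right) + 2 \sqrt{2} \cdot 0 = 15 + 0 = 15$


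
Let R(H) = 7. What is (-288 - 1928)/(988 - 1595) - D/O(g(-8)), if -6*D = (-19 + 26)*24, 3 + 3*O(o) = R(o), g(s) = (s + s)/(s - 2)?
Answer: 14963/607 ≈ 24.651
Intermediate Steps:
g(s) = 2*s/(-2 + s) (g(s) = (2*s)/(-2 + s) = 2*s/(-2 + s))
O(o) = 4/3 (O(o) = -1 + (⅓)*7 = -1 + 7/3 = 4/3)
D = -28 (D = -(-19 + 26)*24/6 = -7*24/6 = -⅙*168 = -28)
(-288 - 1928)/(988 - 1595) - D/O(g(-8)) = (-288 - 1928)/(988 - 1595) - (-28)/4/3 = -2216/(-607) - (-28)*3/4 = -2216*(-1/607) - 1*(-21) = 2216/607 + 21 = 14963/607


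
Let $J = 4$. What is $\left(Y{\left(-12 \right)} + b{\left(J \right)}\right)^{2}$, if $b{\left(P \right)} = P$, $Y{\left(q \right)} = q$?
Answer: $64$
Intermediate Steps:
$\left(Y{\left(-12 \right)} + b{\left(J \right)}\right)^{2} = \left(-12 + 4\right)^{2} = \left(-8\right)^{2} = 64$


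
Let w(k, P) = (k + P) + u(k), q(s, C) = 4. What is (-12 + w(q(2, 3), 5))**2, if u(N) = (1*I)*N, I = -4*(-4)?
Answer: 3721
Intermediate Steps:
I = 16
u(N) = 16*N (u(N) = (1*16)*N = 16*N)
w(k, P) = P + 17*k (w(k, P) = (k + P) + 16*k = (P + k) + 16*k = P + 17*k)
(-12 + w(q(2, 3), 5))**2 = (-12 + (5 + 17*4))**2 = (-12 + (5 + 68))**2 = (-12 + 73)**2 = 61**2 = 3721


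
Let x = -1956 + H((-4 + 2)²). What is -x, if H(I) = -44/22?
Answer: 1958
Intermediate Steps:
H(I) = -2 (H(I) = -44*1/22 = -2)
x = -1958 (x = -1956 - 2 = -1958)
-x = -1*(-1958) = 1958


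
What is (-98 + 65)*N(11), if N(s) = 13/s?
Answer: -39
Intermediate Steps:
(-98 + 65)*N(11) = (-98 + 65)*(13/11) = -429/11 = -33*13/11 = -39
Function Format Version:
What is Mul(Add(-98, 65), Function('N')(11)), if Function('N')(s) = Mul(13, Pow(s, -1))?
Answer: -39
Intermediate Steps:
Mul(Add(-98, 65), Function('N')(11)) = Mul(Add(-98, 65), Mul(13, Pow(11, -1))) = Mul(-33, Mul(13, Rational(1, 11))) = Mul(-33, Rational(13, 11)) = -39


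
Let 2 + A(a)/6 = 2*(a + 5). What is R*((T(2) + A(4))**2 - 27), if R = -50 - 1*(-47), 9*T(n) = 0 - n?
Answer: -740857/27 ≈ -27439.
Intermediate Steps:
A(a) = 48 + 12*a (A(a) = -12 + 6*(2*(a + 5)) = -12 + 6*(2*(5 + a)) = -12 + 6*(10 + 2*a) = -12 + (60 + 12*a) = 48 + 12*a)
T(n) = -n/9 (T(n) = (0 - n)/9 = (-n)/9 = -n/9)
R = -3 (R = -50 + 47 = -3)
R*((T(2) + A(4))**2 - 27) = -3*((-1/9*2 + (48 + 12*4))**2 - 27) = -3*((-2/9 + (48 + 48))**2 - 27) = -3*((-2/9 + 96)**2 - 27) = -3*((862/9)**2 - 27) = -3*(743044/81 - 27) = -3*740857/81 = -740857/27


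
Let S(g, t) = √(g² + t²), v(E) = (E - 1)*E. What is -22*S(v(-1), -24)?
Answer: -44*√145 ≈ -529.83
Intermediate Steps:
v(E) = E*(-1 + E) (v(E) = (-1 + E)*E = E*(-1 + E))
-22*S(v(-1), -24) = -22*√((-(-1 - 1))² + (-24)²) = -22*√((-1*(-2))² + 576) = -22*√(2² + 576) = -22*√(4 + 576) = -44*√145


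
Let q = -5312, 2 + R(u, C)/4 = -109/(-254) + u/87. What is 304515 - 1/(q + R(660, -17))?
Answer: 5930575186853/19475478 ≈ 3.0452e+5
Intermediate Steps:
R(u, C) = -798/127 + 4*u/87 (R(u, C) = -8 + 4*(-109/(-254) + u/87) = -8 + 4*(-109*(-1/254) + u*(1/87)) = -8 + 4*(109/254 + u/87) = -8 + (218/127 + 4*u/87) = -798/127 + 4*u/87)
304515 - 1/(q + R(660, -17)) = 304515 - 1/(-5312 + (-798/127 + (4/87)*660)) = 304515 - 1/(-5312 + (-798/127 + 880/29)) = 304515 - 1/(-5312 + 88618/3683) = 304515 - 1/(-19475478/3683) = 304515 - 1*(-3683/19475478) = 304515 + 3683/19475478 = 5930575186853/19475478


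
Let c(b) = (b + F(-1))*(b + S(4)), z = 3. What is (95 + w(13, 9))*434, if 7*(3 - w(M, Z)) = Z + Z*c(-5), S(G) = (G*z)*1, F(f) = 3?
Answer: 49786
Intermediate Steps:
S(G) = 3*G (S(G) = (G*3)*1 = (3*G)*1 = 3*G)
c(b) = (3 + b)*(12 + b) (c(b) = (b + 3)*(b + 3*4) = (3 + b)*(b + 12) = (3 + b)*(12 + b))
w(M, Z) = 3 + 13*Z/7 (w(M, Z) = 3 - (Z + Z*(36 + (-5)**2 + 15*(-5)))/7 = 3 - (Z + Z*(36 + 25 - 75))/7 = 3 - (Z + Z*(-14))/7 = 3 - (Z - 14*Z)/7 = 3 - (-13)*Z/7 = 3 + 13*Z/7)
(95 + w(13, 9))*434 = (95 + (3 + (13/7)*9))*434 = (95 + (3 + 117/7))*434 = (95 + 138/7)*434 = (803/7)*434 = 49786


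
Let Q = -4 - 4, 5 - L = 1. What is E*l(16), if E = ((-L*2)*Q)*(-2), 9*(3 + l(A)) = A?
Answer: 1408/9 ≈ 156.44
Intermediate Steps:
L = 4 (L = 5 - 1*1 = 5 - 1 = 4)
l(A) = -3 + A/9
Q = -8
E = -128 (E = ((-1*4*2)*(-8))*(-2) = (-4*2*(-8))*(-2) = -8*(-8)*(-2) = 64*(-2) = -128)
E*l(16) = -128*(-3 + (⅑)*16) = -128*(-3 + 16/9) = -128*(-11/9) = 1408/9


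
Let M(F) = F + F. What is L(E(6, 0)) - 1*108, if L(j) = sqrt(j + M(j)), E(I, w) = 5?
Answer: -108 + sqrt(15) ≈ -104.13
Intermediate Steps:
M(F) = 2*F
L(j) = sqrt(3)*sqrt(j) (L(j) = sqrt(j + 2*j) = sqrt(3*j) = sqrt(3)*sqrt(j))
L(E(6, 0)) - 1*108 = sqrt(3)*sqrt(5) - 1*108 = sqrt(15) - 108 = -108 + sqrt(15)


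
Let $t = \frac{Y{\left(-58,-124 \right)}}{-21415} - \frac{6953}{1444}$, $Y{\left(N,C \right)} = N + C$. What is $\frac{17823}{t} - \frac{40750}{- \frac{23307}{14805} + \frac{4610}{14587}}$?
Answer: $\frac{128698954844092772770}{4487611287801137} \approx 28679.0$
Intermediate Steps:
$Y{\left(N,C \right)} = C + N$
$t = - \frac{148635687}{30923260}$ ($t = \frac{-124 - 58}{-21415} - \frac{6953}{1444} = \left(-182\right) \left(- \frac{1}{21415}\right) - \frac{6953}{1444} = \frac{182}{21415} - \frac{6953}{1444} = - \frac{148635687}{30923260} \approx -4.8066$)
$\frac{17823}{t} - \frac{40750}{- \frac{23307}{14805} + \frac{4610}{14587}} = \frac{17823}{- \frac{148635687}{30923260}} - \frac{40750}{- \frac{23307}{14805} + \frac{4610}{14587}} = 17823 \left(- \frac{30923260}{148635687}\right) - \frac{40750}{\left(-23307\right) \frac{1}{14805} + 4610 \cdot \frac{1}{14587}} = - \frac{183715087660}{49545229} - \frac{40750}{- \frac{7769}{4935} + \frac{4610}{14587}} = - \frac{183715087660}{49545229} - \frac{40750}{- \frac{90576053}{71986845}} = - \frac{183715087660}{49545229} - - \frac{2933463933750}{90576053} = - \frac{183715087660}{49545229} + \frac{2933463933750}{90576053} = \frac{128698954844092772770}{4487611287801137}$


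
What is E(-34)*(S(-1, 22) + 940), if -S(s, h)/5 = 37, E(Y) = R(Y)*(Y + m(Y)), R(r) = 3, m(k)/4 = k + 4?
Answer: -348810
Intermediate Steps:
m(k) = 16 + 4*k (m(k) = 4*(k + 4) = 4*(4 + k) = 16 + 4*k)
E(Y) = 48 + 15*Y (E(Y) = 3*(Y + (16 + 4*Y)) = 3*(16 + 5*Y) = 48 + 15*Y)
S(s, h) = -185 (S(s, h) = -5*37 = -185)
E(-34)*(S(-1, 22) + 940) = (48 + 15*(-34))*(-185 + 940) = (48 - 510)*755 = -462*755 = -348810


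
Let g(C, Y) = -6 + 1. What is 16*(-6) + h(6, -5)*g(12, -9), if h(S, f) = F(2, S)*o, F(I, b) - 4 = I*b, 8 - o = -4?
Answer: -1056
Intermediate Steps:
o = 12 (o = 8 - 1*(-4) = 8 + 4 = 12)
g(C, Y) = -5
F(I, b) = 4 + I*b
h(S, f) = 48 + 24*S (h(S, f) = (4 + 2*S)*12 = 48 + 24*S)
16*(-6) + h(6, -5)*g(12, -9) = 16*(-6) + (48 + 24*6)*(-5) = -96 + (48 + 144)*(-5) = -96 + 192*(-5) = -96 - 960 = -1056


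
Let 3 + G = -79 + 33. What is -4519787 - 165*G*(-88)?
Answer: -5231267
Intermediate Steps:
G = -49 (G = -3 + (-79 + 33) = -3 - 46 = -49)
-4519787 - 165*G*(-88) = -4519787 - 165*(-49)*(-88) = -4519787 - (-8085)*(-88) = -4519787 - 1*711480 = -4519787 - 711480 = -5231267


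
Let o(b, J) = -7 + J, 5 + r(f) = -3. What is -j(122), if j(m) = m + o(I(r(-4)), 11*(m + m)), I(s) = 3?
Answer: -2799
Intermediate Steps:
r(f) = -8 (r(f) = -5 - 3 = -8)
j(m) = -7 + 23*m (j(m) = m + (-7 + 11*(m + m)) = m + (-7 + 11*(2*m)) = m + (-7 + 22*m) = -7 + 23*m)
-j(122) = -(-7 + 23*122) = -(-7 + 2806) = -1*2799 = -2799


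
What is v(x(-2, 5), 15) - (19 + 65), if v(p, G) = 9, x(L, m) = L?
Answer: -75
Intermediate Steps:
v(x(-2, 5), 15) - (19 + 65) = 9 - (19 + 65) = 9 - 1*84 = 9 - 84 = -75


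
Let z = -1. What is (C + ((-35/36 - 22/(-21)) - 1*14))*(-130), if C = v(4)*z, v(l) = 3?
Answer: 277225/126 ≈ 2200.2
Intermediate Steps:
C = -3 (C = 3*(-1) = -3)
(C + ((-35/36 - 22/(-21)) - 1*14))*(-130) = (-3 + ((-35/36 - 22/(-21)) - 1*14))*(-130) = (-3 + ((-35*1/36 - 22*(-1/21)) - 14))*(-130) = (-3 + ((-35/36 + 22/21) - 14))*(-130) = (-3 + (19/252 - 14))*(-130) = (-3 - 3509/252)*(-130) = -4265/252*(-130) = 277225/126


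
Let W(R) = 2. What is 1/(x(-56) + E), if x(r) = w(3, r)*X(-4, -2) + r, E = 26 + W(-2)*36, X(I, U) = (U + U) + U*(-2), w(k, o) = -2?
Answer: 1/42 ≈ 0.023810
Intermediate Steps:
X(I, U) = 0 (X(I, U) = 2*U - 2*U = 0)
E = 98 (E = 26 + 2*36 = 26 + 72 = 98)
x(r) = r (x(r) = -2*0 + r = 0 + r = r)
1/(x(-56) + E) = 1/(-56 + 98) = 1/42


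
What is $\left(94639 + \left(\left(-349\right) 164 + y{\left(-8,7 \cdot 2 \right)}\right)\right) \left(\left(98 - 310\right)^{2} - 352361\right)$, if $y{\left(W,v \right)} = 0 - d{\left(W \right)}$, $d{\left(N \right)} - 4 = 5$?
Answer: $-11495551298$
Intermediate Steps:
$d{\left(N \right)} = 9$ ($d{\left(N \right)} = 4 + 5 = 9$)
$y{\left(W,v \right)} = -9$ ($y{\left(W,v \right)} = 0 - 9 = -9$)
$\left(94639 + \left(\left(-349\right) 164 + y{\left(-8,7 \cdot 2 \right)}\right)\right) \left(\left(98 - 310\right)^{2} - 352361\right) = \left(94639 - 57245\right) \left(\left(98 - 310\right)^{2} - 352361\right) = \left(94639 - 57245\right) \left(\left(-212\right)^{2} - 352361\right) = \left(94639 - 57245\right) \left(44944 - 352361\right) = 37394 \left(-307417\right) = -11495551298$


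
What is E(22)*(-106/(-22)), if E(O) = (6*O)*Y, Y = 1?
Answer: 636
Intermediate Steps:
E(O) = 6*O (E(O) = (6*O)*1 = 6*O)
E(22)*(-106/(-22)) = (6*22)*(-106/(-22)) = 132*(-106*(-1/22)) = 132*(53/11) = 636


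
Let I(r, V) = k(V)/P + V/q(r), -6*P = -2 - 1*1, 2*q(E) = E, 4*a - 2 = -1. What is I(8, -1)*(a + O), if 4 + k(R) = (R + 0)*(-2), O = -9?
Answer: 595/16 ≈ 37.188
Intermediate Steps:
a = 1/4 (a = 1/2 + (1/4)*(-1) = 1/2 - 1/4 = 1/4 ≈ 0.25000)
k(R) = -4 - 2*R (k(R) = -4 + (R + 0)*(-2) = -4 + R*(-2) = -4 - 2*R)
q(E) = E/2
P = 1/2 (P = -(-2 - 1*1)/6 = -(-2 - 1)/6 = -1/6*(-3) = 1/2 ≈ 0.50000)
I(r, V) = -8 - 4*V + 2*V/r (I(r, V) = (-4 - 2*V)/(1/2) + V/((r/2)) = (-4 - 2*V)*2 + V*(2/r) = (-8 - 4*V) + 2*V/r = -8 - 4*V + 2*V/r)
I(8, -1)*(a + O) = (-8 - 4*(-1) + 2*(-1)/8)*(1/4 - 9) = (-8 + 4 + 2*(-1)*(1/8))*(-35/4) = (-8 + 4 - 1/4)*(-35/4) = -17/4*(-35/4) = 595/16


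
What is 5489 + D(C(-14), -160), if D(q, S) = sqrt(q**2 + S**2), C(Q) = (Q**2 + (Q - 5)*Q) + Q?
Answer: 5489 + 32*sqrt(221) ≈ 5964.7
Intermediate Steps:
C(Q) = Q + Q**2 + Q*(-5 + Q) (C(Q) = (Q**2 + (-5 + Q)*Q) + Q = (Q**2 + Q*(-5 + Q)) + Q = Q + Q**2 + Q*(-5 + Q))
D(q, S) = sqrt(S**2 + q**2)
5489 + D(C(-14), -160) = 5489 + sqrt((-160)**2 + (2*(-14)*(-2 - 14))**2) = 5489 + sqrt(25600 + (2*(-14)*(-16))**2) = 5489 + sqrt(25600 + 448**2) = 5489 + sqrt(25600 + 200704) = 5489 + sqrt(226304) = 5489 + 32*sqrt(221)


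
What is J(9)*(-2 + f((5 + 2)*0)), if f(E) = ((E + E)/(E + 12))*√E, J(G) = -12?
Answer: 24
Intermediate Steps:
f(E) = 2*E^(3/2)/(12 + E) (f(E) = ((2*E)/(12 + E))*√E = (2*E/(12 + E))*√E = 2*E^(3/2)/(12 + E))
J(9)*(-2 + f((5 + 2)*0)) = -12*(-2 + 2*((5 + 2)*0)^(3/2)/(12 + (5 + 2)*0)) = -12*(-2 + 2*(7*0)^(3/2)/(12 + 7*0)) = -12*(-2 + 2*0^(3/2)/(12 + 0)) = -12*(-2 + 2*0/12) = -12*(-2 + 2*0*(1/12)) = -12*(-2 + 0) = -12*(-2) = 24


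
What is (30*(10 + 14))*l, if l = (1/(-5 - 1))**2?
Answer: 20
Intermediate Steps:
l = 1/36 (l = (1/(-6))**2 = (-1/6)**2 = 1/36 ≈ 0.027778)
(30*(10 + 14))*l = (30*(10 + 14))*(1/36) = (30*24)*(1/36) = 720*(1/36) = 20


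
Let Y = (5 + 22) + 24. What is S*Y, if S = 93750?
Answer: 4781250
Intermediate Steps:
Y = 51 (Y = 27 + 24 = 51)
S*Y = 93750*51 = 4781250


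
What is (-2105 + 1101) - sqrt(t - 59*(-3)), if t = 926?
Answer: -1004 - sqrt(1103) ≈ -1037.2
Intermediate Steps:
(-2105 + 1101) - sqrt(t - 59*(-3)) = (-2105 + 1101) - sqrt(926 - 59*(-3)) = -1004 - sqrt(926 + 177) = -1004 - sqrt(1103)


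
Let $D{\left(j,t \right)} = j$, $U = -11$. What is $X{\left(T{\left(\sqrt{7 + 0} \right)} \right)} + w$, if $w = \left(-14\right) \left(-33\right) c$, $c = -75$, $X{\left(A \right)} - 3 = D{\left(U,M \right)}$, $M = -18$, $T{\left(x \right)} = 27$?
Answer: $-34658$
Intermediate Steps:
$X{\left(A \right)} = -8$ ($X{\left(A \right)} = 3 - 11 = -8$)
$w = -34650$ ($w = \left(-14\right) \left(-33\right) \left(-75\right) = 462 \left(-75\right) = -34650$)
$X{\left(T{\left(\sqrt{7 + 0} \right)} \right)} + w = -8 - 34650 = -34658$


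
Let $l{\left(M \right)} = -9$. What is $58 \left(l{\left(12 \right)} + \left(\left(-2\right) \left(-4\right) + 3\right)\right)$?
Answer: $116$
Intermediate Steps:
$58 \left(l{\left(12 \right)} + \left(\left(-2\right) \left(-4\right) + 3\right)\right) = 58 \left(-9 + \left(\left(-2\right) \left(-4\right) + 3\right)\right) = 58 \left(-9 + \left(8 + 3\right)\right) = 58 \left(-9 + 11\right) = 58 \cdot 2 = 116$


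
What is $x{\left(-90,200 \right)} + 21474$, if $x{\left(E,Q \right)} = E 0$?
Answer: $21474$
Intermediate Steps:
$x{\left(E,Q \right)} = 0$
$x{\left(-90,200 \right)} + 21474 = 0 + 21474 = 21474$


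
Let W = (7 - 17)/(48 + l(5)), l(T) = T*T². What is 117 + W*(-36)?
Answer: 20601/173 ≈ 119.08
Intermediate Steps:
l(T) = T³
W = -10/173 (W = (7 - 17)/(48 + 5³) = -10/(48 + 125) = -10/173 ≈ -0.057803)
117 + W*(-36) = 117 - 10/173*(-36) = 117 + 360/173 = 20601/173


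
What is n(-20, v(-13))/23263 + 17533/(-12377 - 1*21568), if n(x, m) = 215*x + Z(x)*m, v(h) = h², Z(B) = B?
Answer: -668567779/789662535 ≈ -0.84665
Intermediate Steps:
n(x, m) = 215*x + m*x (n(x, m) = 215*x + x*m = 215*x + m*x)
n(-20, v(-13))/23263 + 17533/(-12377 - 1*21568) = -20*(215 + (-13)²)/23263 + 17533/(-12377 - 1*21568) = -20*(215 + 169)*(1/23263) + 17533/(-12377 - 21568) = -20*384*(1/23263) + 17533/(-33945) = -7680*1/23263 + 17533*(-1/33945) = -7680/23263 - 17533/33945 = -668567779/789662535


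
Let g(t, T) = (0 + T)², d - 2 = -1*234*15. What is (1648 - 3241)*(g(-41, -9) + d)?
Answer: 5459211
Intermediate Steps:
d = -3508 (d = 2 - 1*234*15 = 2 - 234*15 = 2 - 3510 = -3508)
g(t, T) = T²
(1648 - 3241)*(g(-41, -9) + d) = (1648 - 3241)*((-9)² - 3508) = -1593*(81 - 3508) = -1593*(-3427) = 5459211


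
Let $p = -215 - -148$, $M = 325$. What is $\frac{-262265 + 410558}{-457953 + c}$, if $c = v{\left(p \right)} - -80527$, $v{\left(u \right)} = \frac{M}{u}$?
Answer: $- \frac{1103959}{2809763} \approx -0.3929$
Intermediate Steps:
$p = -67$ ($p = -215 + 148 = -67$)
$v{\left(u \right)} = \frac{325}{u}$
$c = \frac{5394984}{67}$ ($c = \frac{325}{-67} - -80527 = 325 \left(- \frac{1}{67}\right) + 80527 = - \frac{325}{67} + 80527 = \frac{5394984}{67} \approx 80522.0$)
$\frac{-262265 + 410558}{-457953 + c} = \frac{-262265 + 410558}{-457953 + \frac{5394984}{67}} = \frac{148293}{- \frac{25287867}{67}} = 148293 \left(- \frac{67}{25287867}\right) = - \frac{1103959}{2809763}$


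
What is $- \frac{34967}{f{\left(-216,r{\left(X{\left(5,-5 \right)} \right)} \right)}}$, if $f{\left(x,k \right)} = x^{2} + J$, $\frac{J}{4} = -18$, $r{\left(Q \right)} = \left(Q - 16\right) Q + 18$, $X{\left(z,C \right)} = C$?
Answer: $- \frac{34967}{46584} \approx -0.75062$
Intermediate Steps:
$r{\left(Q \right)} = 18 + Q \left(-16 + Q\right)$ ($r{\left(Q \right)} = \left(-16 + Q\right) Q + 18 = Q \left(-16 + Q\right) + 18 = 18 + Q \left(-16 + Q\right)$)
$J = -72$ ($J = 4 \left(-18\right) = -72$)
$f{\left(x,k \right)} = -72 + x^{2}$ ($f{\left(x,k \right)} = x^{2} - 72 = -72 + x^{2}$)
$- \frac{34967}{f{\left(-216,r{\left(X{\left(5,-5 \right)} \right)} \right)}} = - \frac{34967}{-72 + \left(-216\right)^{2}} = - \frac{34967}{-72 + 46656} = - \frac{34967}{46584}$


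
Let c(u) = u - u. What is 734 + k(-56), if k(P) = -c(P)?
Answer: 734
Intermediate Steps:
c(u) = 0
k(P) = 0 (k(P) = -1*0 = 0)
734 + k(-56) = 734 + 0 = 734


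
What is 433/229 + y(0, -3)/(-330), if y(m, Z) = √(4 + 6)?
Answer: 433/229 - √10/330 ≈ 1.8812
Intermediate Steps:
y(m, Z) = √10
433/229 + y(0, -3)/(-330) = 433/229 + √10/(-330) = 433*(1/229) + √10*(-1/330) = 433/229 - √10/330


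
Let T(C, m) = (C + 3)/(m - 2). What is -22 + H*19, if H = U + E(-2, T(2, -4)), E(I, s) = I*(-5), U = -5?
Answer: 73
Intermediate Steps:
T(C, m) = (3 + C)/(-2 + m)
E(I, s) = -5*I
H = 5 (H = -5 - 5*(-2) = -5 + 10 = 5)
-22 + H*19 = -22 + 5*19 = -22 + 95 = 73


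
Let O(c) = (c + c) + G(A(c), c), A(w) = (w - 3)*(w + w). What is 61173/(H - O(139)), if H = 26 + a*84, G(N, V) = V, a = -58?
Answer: -61173/5263 ≈ -11.623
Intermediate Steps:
A(w) = 2*w*(-3 + w) (A(w) = (-3 + w)*(2*w) = 2*w*(-3 + w))
H = -4846 (H = 26 - 58*84 = 26 - 4872 = -4846)
O(c) = 3*c (O(c) = (c + c) + c = 2*c + c = 3*c)
61173/(H - O(139)) = 61173/(-4846 - 3*139) = 61173/(-4846 - 1*417) = 61173/(-4846 - 417) = 61173/(-5263) = 61173*(-1/5263) = -61173/5263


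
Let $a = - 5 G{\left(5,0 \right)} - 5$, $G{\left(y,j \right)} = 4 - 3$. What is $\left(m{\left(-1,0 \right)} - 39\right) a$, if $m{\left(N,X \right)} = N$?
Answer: $400$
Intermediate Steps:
$G{\left(y,j \right)} = 1$
$a = -10$ ($a = \left(-5\right) 1 - 5 = -5 - 5 = -10$)
$\left(m{\left(-1,0 \right)} - 39\right) a = \left(-1 - 39\right) \left(-10\right) = \left(-40\right) \left(-10\right) = 400$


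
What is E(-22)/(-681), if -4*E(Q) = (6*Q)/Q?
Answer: 1/454 ≈ 0.0022026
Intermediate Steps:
E(Q) = -3/2 (E(Q) = -6*Q/(4*Q) = -¼*6 = -3/2)
E(-22)/(-681) = -3/2/(-681) = -3/2*(-1/681) = 1/454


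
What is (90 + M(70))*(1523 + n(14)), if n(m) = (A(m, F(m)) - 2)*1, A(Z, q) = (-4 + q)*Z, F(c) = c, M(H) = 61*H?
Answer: 7241960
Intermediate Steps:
A(Z, q) = Z*(-4 + q)
n(m) = -2 + m*(-4 + m) (n(m) = (m*(-4 + m) - 2)*1 = (-2 + m*(-4 + m))*1 = -2 + m*(-4 + m))
(90 + M(70))*(1523 + n(14)) = (90 + 61*70)*(1523 + (-2 + 14*(-4 + 14))) = (90 + 4270)*(1523 + (-2 + 14*10)) = 4360*(1523 + (-2 + 140)) = 4360*(1523 + 138) = 4360*1661 = 7241960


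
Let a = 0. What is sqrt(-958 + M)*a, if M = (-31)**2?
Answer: 0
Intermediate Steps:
M = 961
sqrt(-958 + M)*a = sqrt(-958 + 961)*0 = sqrt(3)*0 = 0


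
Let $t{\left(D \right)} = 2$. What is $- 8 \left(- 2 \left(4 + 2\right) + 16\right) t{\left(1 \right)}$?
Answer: $-64$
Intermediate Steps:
$- 8 \left(- 2 \left(4 + 2\right) + 16\right) t{\left(1 \right)} = - 8 \left(- 2 \left(4 + 2\right) + 16\right) 2 = - 8 \left(\left(-2\right) 6 + 16\right) 2 = - 8 \left(-12 + 16\right) 2 = \left(-8\right) 4 \cdot 2 = \left(-32\right) 2 = -64$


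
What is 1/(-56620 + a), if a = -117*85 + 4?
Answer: -1/66561 ≈ -1.5024e-5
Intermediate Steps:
a = -9941 (a = -9945 + 4 = -9941)
1/(-56620 + a) = 1/(-56620 - 9941) = 1/(-66561) = -1/66561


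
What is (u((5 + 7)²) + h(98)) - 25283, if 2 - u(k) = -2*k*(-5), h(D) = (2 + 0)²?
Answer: -26717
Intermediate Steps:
h(D) = 4 (h(D) = 2² = 4)
u(k) = 2 - 10*k (u(k) = 2 - (-2*k)*(-5) = 2 - 10*k)
(u((5 + 7)²) + h(98)) - 25283 = ((2 - 10*(5 + 7)²) + 4) - 25283 = ((2 - 10*12²) + 4) - 25283 = ((2 - 10*144) + 4) - 25283 = ((2 - 1440) + 4) - 25283 = (-1438 + 4) - 25283 = -1434 - 25283 = -26717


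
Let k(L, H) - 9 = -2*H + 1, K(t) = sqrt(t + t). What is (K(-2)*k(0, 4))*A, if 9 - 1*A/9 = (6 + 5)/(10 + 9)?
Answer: 5760*I/19 ≈ 303.16*I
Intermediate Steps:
K(t) = sqrt(2)*sqrt(t) (K(t) = sqrt(2*t) = sqrt(2)*sqrt(t))
A = 1440/19 (A = 81 - 9*(6 + 5)/(10 + 9) = 81 - 99/19 = 1440/19 ≈ 75.789)
k(L, H) = 10 - 2*H (k(L, H) = 9 + (-2*H + 1) = 9 + (1 - 2*H) = 10 - 2*H)
(K(-2)*k(0, 4))*A = ((sqrt(2)*sqrt(-2))*(10 - 2*4))*(1440/19) = ((sqrt(2)*(I*sqrt(2)))*(10 - 8))*(1440/19) = ((2*I)*2)*(1440/19) = (4*I)*(1440/19) = 5760*I/19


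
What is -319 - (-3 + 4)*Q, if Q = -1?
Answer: -318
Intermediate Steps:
-319 - (-3 + 4)*Q = -319 - (-3 + 4)*(-1) = -319 - (-1) = -319 - 1*(-1) = -319 + 1 = -318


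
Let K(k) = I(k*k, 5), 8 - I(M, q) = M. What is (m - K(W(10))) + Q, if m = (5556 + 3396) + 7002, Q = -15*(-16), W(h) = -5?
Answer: 16211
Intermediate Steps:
I(M, q) = 8 - M
K(k) = 8 - k² (K(k) = 8 - k*k = 8 - k²)
Q = 240
m = 15954 (m = 8952 + 7002 = 15954)
(m - K(W(10))) + Q = (15954 - (8 - 1*(-5)²)) + 240 = (15954 - (8 - 1*25)) + 240 = (15954 - (8 - 25)) + 240 = (15954 - 1*(-17)) + 240 = (15954 + 17) + 240 = 15971 + 240 = 16211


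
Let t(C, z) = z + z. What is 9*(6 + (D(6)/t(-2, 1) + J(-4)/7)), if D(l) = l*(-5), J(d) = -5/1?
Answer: -612/7 ≈ -87.429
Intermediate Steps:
J(d) = -5 (J(d) = -5*1 = -5)
D(l) = -5*l
t(C, z) = 2*z
9*(6 + (D(6)/t(-2, 1) + J(-4)/7)) = 9*(6 + ((-5*6)/((2*1)) - 5/7)) = 9*(6 + (-30/2 - 5*1/7)) = 9*(6 + (-30*1/2 - 5/7)) = 9*(6 + (-15 - 5/7)) = 9*(6 - 110/7) = 9*(-68/7) = -612/7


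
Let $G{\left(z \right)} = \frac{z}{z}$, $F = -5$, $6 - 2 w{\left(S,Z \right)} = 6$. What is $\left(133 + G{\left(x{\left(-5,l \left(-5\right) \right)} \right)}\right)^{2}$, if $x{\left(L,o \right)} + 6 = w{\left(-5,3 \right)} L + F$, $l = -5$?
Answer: $17956$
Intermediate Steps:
$w{\left(S,Z \right)} = 0$ ($w{\left(S,Z \right)} = 3 - 3 = 0$)
$x{\left(L,o \right)} = -11$ ($x{\left(L,o \right)} = -6 - \left(5 + 0 L\right) = -6 + \left(0 - 5\right) = -6 - 5 = -11$)
$G{\left(z \right)} = 1$
$\left(133 + G{\left(x{\left(-5,l \left(-5\right) \right)} \right)}\right)^{2} = \left(133 + 1\right)^{2} = 134^{2} = 17956$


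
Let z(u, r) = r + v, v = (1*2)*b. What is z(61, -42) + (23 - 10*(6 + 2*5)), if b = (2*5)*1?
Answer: -159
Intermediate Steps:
b = 10 (b = 10*1 = 10)
v = 20 (v = (1*2)*10 = 2*10 = 20)
z(u, r) = 20 + r (z(u, r) = r + 20 = 20 + r)
z(61, -42) + (23 - 10*(6 + 2*5)) = (20 - 42) + (23 - 10*(6 + 2*5)) = -22 + (23 - 10*(6 + 10)) = -22 + (23 - 10*16) = -22 + (23 - 160) = -22 - 137 = -159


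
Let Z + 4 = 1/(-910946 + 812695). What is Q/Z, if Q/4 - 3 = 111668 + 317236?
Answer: -168562166628/393005 ≈ -4.2891e+5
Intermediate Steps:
Z = -393005/98251 (Z = -4 + 1/(-910946 + 812695) = -4 + 1/(-98251) = -4 - 1/98251 = -393005/98251 ≈ -4.0000)
Q = 1715628 (Q = 12 + 4*(111668 + 317236) = 12 + 4*428904 = 12 + 1715616 = 1715628)
Q/Z = 1715628/(-393005/98251) = 1715628*(-98251/393005) = -168562166628/393005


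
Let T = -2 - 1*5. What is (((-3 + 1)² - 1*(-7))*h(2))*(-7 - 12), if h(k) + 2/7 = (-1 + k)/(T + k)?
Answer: 3553/35 ≈ 101.51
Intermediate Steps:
T = -7 (T = -2 - 5 = -7)
h(k) = -2/7 + (-1 + k)/(-7 + k)
(((-3 + 1)² - 1*(-7))*h(2))*(-7 - 12) = (((-3 + 1)² - 1*(-7))*((7 + 5*2)/(7*(-7 + 2))))*(-7 - 12) = (((-2)² + 7)*((⅐)*(7 + 10)/(-5)))*(-19) = ((4 + 7)*((⅐)*(-⅕)*17))*(-19) = (11*(-17/35))*(-19) = -187/35*(-19) = 3553/35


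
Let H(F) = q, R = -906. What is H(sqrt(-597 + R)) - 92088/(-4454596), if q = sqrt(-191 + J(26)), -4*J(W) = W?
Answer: 23022/1113649 + I*sqrt(790)/2 ≈ 0.020673 + 14.053*I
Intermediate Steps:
J(W) = -W/4
q = I*sqrt(790)/2 (q = sqrt(-191 - 1/4*26) = sqrt(-191 - 13/2) = sqrt(-395/2) = I*sqrt(790)/2 ≈ 14.053*I)
H(F) = I*sqrt(790)/2
H(sqrt(-597 + R)) - 92088/(-4454596) = I*sqrt(790)/2 - 92088/(-4454596) = I*sqrt(790)/2 - 92088*(-1/4454596) = I*sqrt(790)/2 + 23022/1113649 = 23022/1113649 + I*sqrt(790)/2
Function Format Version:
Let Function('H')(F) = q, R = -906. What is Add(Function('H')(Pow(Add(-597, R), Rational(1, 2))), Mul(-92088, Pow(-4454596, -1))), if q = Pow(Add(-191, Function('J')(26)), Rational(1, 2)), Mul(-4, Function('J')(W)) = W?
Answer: Add(Rational(23022, 1113649), Mul(Rational(1, 2), I, Pow(790, Rational(1, 2)))) ≈ Add(0.020673, Mul(14.053, I))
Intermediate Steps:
Function('J')(W) = Mul(Rational(-1, 4), W)
q = Mul(Rational(1, 2), I, Pow(790, Rational(1, 2))) (q = Pow(Add(-191, Mul(Rational(-1, 4), 26)), Rational(1, 2)) = Pow(Add(-191, Rational(-13, 2)), Rational(1, 2)) = Pow(Rational(-395, 2), Rational(1, 2)) = Mul(Rational(1, 2), I, Pow(790, Rational(1, 2))) ≈ Mul(14.053, I))
Function('H')(F) = Mul(Rational(1, 2), I, Pow(790, Rational(1, 2)))
Add(Function('H')(Pow(Add(-597, R), Rational(1, 2))), Mul(-92088, Pow(-4454596, -1))) = Add(Mul(Rational(1, 2), I, Pow(790, Rational(1, 2))), Mul(-92088, Pow(-4454596, -1))) = Add(Mul(Rational(1, 2), I, Pow(790, Rational(1, 2))), Mul(-92088, Rational(-1, 4454596))) = Add(Mul(Rational(1, 2), I, Pow(790, Rational(1, 2))), Rational(23022, 1113649)) = Add(Rational(23022, 1113649), Mul(Rational(1, 2), I, Pow(790, Rational(1, 2))))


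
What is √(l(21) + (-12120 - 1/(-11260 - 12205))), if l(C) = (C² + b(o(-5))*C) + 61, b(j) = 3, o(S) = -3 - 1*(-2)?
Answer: I*√17623974810/1235 ≈ 107.49*I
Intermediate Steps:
o(S) = -1 (o(S) = -3 + 2 = -1)
l(C) = 61 + C² + 3*C (l(C) = (C² + 3*C) + 61 = 61 + C² + 3*C)
√(l(21) + (-12120 - 1/(-11260 - 12205))) = √((61 + 21² + 3*21) + (-12120 - 1/(-11260 - 12205))) = √((61 + 441 + 63) + (-12120 - 1/(-23465))) = √(565 + (-12120 - 1*(-1/23465))) = √(565 + (-12120 + 1/23465)) = √(565 - 284395799/23465) = √(-271138074/23465) = I*√17623974810/1235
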